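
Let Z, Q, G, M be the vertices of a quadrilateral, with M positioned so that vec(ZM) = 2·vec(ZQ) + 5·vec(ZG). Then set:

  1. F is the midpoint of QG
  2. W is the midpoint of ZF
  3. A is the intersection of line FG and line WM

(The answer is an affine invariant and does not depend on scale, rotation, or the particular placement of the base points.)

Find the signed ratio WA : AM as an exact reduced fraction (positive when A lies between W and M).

WA:AM = 1/12

Set Z = (0, 0), Q = (1, 0), G = (0, 1), M = (2, 5); any affine frame gives the same invariant.
1. F is the midpoint of QG ⇒ F = (1/2, 1/2)
2. W is the midpoint of ZF ⇒ W = (1/4, 1/4)
3. A is the intersection of line FG and line WM ⇒ A = (5/13, 8/13)
A = W + t·(M−W) with t = 1/13, so WA:AM = t:(1−t) = 1/13:12/13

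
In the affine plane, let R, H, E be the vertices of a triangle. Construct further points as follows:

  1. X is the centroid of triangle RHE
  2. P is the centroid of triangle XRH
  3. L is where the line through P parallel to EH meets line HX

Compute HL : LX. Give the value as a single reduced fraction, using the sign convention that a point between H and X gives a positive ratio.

Assign R = (0, 0), H = (1, 0), E = (0, 1) — the answer is frame-independent, so this choice is without loss of generality.
1. X is the centroid of triangle RHE ⇒ X = (1/3, 1/3)
2. P is the centroid of triangle XRH ⇒ P = (4/9, 1/9)
3. L is where the line through P parallel to EH meets line HX ⇒ L = (1/9, 4/9)
L = H + t·(X−H) with t = 4/3, so HL:LX = t:(1−t) = 4/3:-1/3

HL:LX = -4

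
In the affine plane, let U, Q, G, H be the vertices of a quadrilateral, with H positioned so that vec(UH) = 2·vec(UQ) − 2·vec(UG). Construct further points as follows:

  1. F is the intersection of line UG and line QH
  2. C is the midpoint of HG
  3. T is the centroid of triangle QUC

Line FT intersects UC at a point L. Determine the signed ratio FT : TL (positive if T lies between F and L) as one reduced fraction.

FT:TL = 11

Assign U = (0, 0), Q = (1, 0), G = (0, 1), H = (2, -2) — the answer is frame-independent, so this choice is without loss of generality.
1. F is the intersection of line UG and line QH ⇒ F = (0, 2)
2. C is the midpoint of HG ⇒ C = (1, -1/2)
3. T is the centroid of triangle QUC ⇒ T = (2/3, -1/6)
line FT meets UC at L = (8/11, -4/11)
T = F + t·(L−F) with t = 11/12, so FT:TL = 11/12:1/12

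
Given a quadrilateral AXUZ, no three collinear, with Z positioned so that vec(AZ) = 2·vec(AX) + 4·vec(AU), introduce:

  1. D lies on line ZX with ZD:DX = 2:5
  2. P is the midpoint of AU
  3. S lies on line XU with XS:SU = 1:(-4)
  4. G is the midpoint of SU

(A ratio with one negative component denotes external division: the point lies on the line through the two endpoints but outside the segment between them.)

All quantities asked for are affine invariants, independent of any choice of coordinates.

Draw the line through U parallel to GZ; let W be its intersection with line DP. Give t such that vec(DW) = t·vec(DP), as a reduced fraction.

Set A = (0, 0), X = (1, 0), U = (0, 1), Z = (2, 4); any affine frame gives the same invariant.
1. D lies on line ZX with ZD:DX = 2:5 ⇒ D = (12/7, 20/7)
2. P is the midpoint of AU ⇒ P = (0, 1/2)
3. S lies on line XU with XS:SU = 1:(-4) ⇒ S = (4/3, -1/3)
4. G is the midpoint of SU ⇒ G = (2/3, 1/3)
through U parallel to GZ: direction (4/3, 11/3); meets DP at W = (-4/11, 0)
W = D + t·(P−D) with t = 40/33

t = 40/33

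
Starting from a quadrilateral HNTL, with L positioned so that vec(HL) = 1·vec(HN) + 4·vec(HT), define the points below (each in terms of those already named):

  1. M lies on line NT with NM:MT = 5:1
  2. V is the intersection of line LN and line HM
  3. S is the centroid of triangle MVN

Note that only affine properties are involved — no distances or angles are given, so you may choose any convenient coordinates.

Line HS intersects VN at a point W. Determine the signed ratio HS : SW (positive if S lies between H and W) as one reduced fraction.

Set H = (0, 0), N = (1, 0), T = (0, 1), L = (1, 4); any affine frame gives the same invariant.
1. M lies on line NT with NM:MT = 5:1 ⇒ M = (1/6, 5/6)
2. V is the intersection of line LN and line HM ⇒ V = (1, 5)
3. S is the centroid of triangle MVN ⇒ S = (13/18, 35/18)
line HS meets VN at W = (1, 35/13)
S = H + t·(W−H) with t = 13/18, so HS:SW = 13/18:5/18

HS:SW = 13/5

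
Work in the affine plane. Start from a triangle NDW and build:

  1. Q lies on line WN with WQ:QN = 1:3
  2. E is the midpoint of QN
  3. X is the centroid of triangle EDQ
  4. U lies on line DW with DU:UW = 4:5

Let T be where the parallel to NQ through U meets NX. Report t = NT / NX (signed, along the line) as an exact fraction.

t = 5/3

Set N = (0, 0), D = (1, 0), W = (0, 1); any affine frame gives the same invariant.
1. Q lies on line WN with WQ:QN = 1:3 ⇒ Q = (0, 3/4)
2. E is the midpoint of QN ⇒ E = (0, 3/8)
3. X is the centroid of triangle EDQ ⇒ X = (1/3, 3/8)
4. U lies on line DW with DU:UW = 4:5 ⇒ U = (5/9, 4/9)
through U parallel to NQ: direction (0, 3/4); meets NX at T = (5/9, 5/8)
T = N + t·(X−N) with t = 5/3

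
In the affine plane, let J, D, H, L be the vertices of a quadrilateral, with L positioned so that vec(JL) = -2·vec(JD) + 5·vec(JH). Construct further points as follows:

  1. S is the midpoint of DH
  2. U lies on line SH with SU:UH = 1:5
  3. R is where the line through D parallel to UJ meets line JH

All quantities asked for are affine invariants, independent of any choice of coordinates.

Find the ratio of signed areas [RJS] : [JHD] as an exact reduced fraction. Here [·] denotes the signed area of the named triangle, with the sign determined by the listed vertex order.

Choose coordinates J = (0, 0), D = (1, 0), H = (0, 1), L = (-2, 5).
1. S is the midpoint of DH ⇒ S = (1/2, 1/2)
2. U lies on line SH with SU:UH = 1:5 ⇒ U = (5/12, 7/12)
3. R is where the line through D parallel to UJ meets line JH ⇒ R = (0, -7/5)
2·[RJS] = -7/10, 2·[JHD] = -1
[RJS]:[JHD] = -7/10:-1 = 7/10

[RJS]:[JHD] = 7/10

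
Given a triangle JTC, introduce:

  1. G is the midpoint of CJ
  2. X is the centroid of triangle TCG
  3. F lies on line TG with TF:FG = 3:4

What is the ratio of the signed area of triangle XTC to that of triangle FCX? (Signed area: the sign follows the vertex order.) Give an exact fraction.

Choose coordinates J = (0, 0), T = (1, 0), C = (0, 1).
1. G is the midpoint of CJ ⇒ G = (0, 1/2)
2. X is the centroid of triangle TCG ⇒ X = (1/3, 1/2)
3. F lies on line TG with TF:FG = 3:4 ⇒ F = (4/7, 3/14)
2·[XTC] = 1/6, 2·[FCX] = 1/42
[XTC]:[FCX] = 1/6:1/42 = 7

[XTC]:[FCX] = 7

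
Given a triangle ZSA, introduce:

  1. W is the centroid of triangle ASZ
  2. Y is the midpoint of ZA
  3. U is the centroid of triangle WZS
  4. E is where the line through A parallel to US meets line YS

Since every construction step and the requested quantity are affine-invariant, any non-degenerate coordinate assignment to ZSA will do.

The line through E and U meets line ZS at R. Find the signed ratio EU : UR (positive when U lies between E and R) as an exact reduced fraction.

EU:UR = 11

Work in coordinates with Z = (0, 0), S = (1, 0), A = (0, 1).
1. W is the centroid of triangle ASZ ⇒ W = (1/3, 1/3)
2. Y is the midpoint of ZA ⇒ Y = (0, 1/2)
3. U is the centroid of triangle WZS ⇒ U = (4/9, 1/9)
4. E is where the line through A parallel to US meets line YS ⇒ E = (-5/3, 4/3)
line EU meets ZS at R = (7/11, 0)
U = E + t·(R−E) with t = 11/12, so EU:UR = 11/12:1/12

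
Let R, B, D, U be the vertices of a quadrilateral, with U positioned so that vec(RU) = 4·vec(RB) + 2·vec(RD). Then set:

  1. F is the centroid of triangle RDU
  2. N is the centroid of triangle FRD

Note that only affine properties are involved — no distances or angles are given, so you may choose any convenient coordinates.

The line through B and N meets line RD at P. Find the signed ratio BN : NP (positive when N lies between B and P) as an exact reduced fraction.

BN:NP = 5/4

Work in coordinates with R = (0, 0), B = (1, 0), D = (0, 1), U = (4, 2).
1. F is the centroid of triangle RDU ⇒ F = (4/3, 1)
2. N is the centroid of triangle FRD ⇒ N = (4/9, 2/3)
line BN meets RD at P = (0, 6/5)
N = B + t·(P−B) with t = 5/9, so BN:NP = 5/9:4/9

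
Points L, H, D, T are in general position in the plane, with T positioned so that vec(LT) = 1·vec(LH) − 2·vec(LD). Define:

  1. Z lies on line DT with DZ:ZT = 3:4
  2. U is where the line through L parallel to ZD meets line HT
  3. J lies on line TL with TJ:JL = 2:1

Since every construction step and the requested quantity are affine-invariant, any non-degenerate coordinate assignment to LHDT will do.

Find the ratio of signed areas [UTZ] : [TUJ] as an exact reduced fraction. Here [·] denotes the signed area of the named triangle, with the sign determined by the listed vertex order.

Work in coordinates with L = (0, 0), H = (1, 0), D = (0, 1), T = (1, -2).
1. Z lies on line DT with DZ:ZT = 3:4 ⇒ Z = (3/7, -2/7)
2. U is where the line through L parallel to ZD meets line HT ⇒ U = (1, -3)
3. J lies on line TL with TJ:JL = 2:1 ⇒ J = (1/3, -2/3)
2·[UTZ] = 4/7, 2·[TUJ] = -2/3
[UTZ]:[TUJ] = 4/7:-2/3 = -6/7

[UTZ]:[TUJ] = -6/7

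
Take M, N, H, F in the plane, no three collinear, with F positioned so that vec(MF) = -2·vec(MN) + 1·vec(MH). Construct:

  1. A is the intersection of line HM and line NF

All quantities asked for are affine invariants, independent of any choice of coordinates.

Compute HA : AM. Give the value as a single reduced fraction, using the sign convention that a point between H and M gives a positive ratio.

HA:AM = 2

Set M = (0, 0), N = (1, 0), H = (0, 1), F = (-2, 1); any affine frame gives the same invariant.
1. A is the intersection of line HM and line NF ⇒ A = (0, 1/3)
A = H + t·(M−H) with t = 2/3, so HA:AM = t:(1−t) = 2/3:1/3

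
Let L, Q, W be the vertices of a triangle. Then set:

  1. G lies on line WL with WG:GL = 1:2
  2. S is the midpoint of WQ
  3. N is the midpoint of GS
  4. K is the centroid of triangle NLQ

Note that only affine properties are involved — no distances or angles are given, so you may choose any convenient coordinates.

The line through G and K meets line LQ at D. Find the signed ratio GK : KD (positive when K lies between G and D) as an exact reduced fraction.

GK:KD = 17/7

Choose coordinates L = (0, 0), Q = (1, 0), W = (0, 1).
1. G lies on line WL with WG:GL = 1:2 ⇒ G = (0, 2/3)
2. S is the midpoint of WQ ⇒ S = (1/2, 1/2)
3. N is the midpoint of GS ⇒ N = (1/4, 7/12)
4. K is the centroid of triangle NLQ ⇒ K = (5/12, 7/36)
line GK meets LQ at D = (10/17, 0)
K = G + t·(D−G) with t = 17/24, so GK:KD = 17/24:7/24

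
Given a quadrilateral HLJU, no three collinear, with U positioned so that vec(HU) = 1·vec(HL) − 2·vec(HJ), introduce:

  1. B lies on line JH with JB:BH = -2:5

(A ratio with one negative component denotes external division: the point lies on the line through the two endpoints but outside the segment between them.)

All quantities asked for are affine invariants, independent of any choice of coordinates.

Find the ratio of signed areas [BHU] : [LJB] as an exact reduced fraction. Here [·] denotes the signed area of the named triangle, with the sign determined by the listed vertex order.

Choose coordinates H = (0, 0), L = (1, 0), J = (0, 1), U = (1, -2).
1. B lies on line JH with JB:BH = -2:5 ⇒ B = (0, 5/3)
2·[BHU] = 5/3, 2·[LJB] = -2/3
[BHU]:[LJB] = 5/3:-2/3 = -5/2

[BHU]:[LJB] = -5/2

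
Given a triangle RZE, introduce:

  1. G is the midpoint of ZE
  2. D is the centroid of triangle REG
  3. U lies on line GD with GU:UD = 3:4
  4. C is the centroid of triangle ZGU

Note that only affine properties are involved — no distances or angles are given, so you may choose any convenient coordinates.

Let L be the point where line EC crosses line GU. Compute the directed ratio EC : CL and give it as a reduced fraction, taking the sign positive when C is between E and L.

EC:CL = -4

Assign R = (0, 0), Z = (1, 0), E = (0, 1) — the answer is frame-independent, so this choice is without loss of generality.
1. G is the midpoint of ZE ⇒ G = (1/2, 1/2)
2. D is the centroid of triangle REG ⇒ D = (1/6, 1/2)
3. U lies on line GD with GU:UD = 3:4 ⇒ U = (5/14, 1/2)
4. C is the centroid of triangle ZGU ⇒ C = (13/21, 1/3)
line EC meets GU at L = (13/28, 1/2)
C = E + t·(L−E) with t = 4/3, so EC:CL = 4/3:-1/3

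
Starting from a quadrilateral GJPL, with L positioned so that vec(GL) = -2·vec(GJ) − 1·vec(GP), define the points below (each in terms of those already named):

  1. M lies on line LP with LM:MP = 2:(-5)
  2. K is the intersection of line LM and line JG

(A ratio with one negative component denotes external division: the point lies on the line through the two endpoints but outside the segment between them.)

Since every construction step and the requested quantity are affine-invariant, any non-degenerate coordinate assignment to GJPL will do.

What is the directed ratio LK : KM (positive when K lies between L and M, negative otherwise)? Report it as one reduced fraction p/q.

LK:KM = -3/7

Work in coordinates with G = (0, 0), J = (1, 0), P = (0, 1), L = (-2, -1).
1. M lies on line LP with LM:MP = 2:(-5) ⇒ M = (-10/3, -7/3)
2. K is the intersection of line LM and line JG ⇒ K = (-1, 0)
K = L + t·(M−L) with t = -3/4, so LK:KM = t:(1−t) = -3/4:7/4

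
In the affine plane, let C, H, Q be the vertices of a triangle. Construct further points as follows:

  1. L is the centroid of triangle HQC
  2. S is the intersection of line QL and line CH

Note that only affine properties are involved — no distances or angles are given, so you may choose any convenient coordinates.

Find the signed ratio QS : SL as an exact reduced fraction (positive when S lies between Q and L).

QS:SL = -3

Choose coordinates C = (0, 0), H = (1, 0), Q = (0, 1).
1. L is the centroid of triangle HQC ⇒ L = (1/3, 1/3)
2. S is the intersection of line QL and line CH ⇒ S = (1/2, 0)
S = Q + t·(L−Q) with t = 3/2, so QS:SL = t:(1−t) = 3/2:-1/2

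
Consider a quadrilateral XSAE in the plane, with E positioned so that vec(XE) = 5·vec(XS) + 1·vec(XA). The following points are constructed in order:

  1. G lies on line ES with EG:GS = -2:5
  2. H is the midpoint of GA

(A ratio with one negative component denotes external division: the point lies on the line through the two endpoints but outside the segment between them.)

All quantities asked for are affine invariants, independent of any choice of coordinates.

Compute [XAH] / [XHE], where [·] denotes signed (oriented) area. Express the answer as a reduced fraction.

[XAH]:[XHE] = 23/17

Choose coordinates X = (0, 0), S = (1, 0), A = (0, 1), E = (5, 1).
1. G lies on line ES with EG:GS = -2:5 ⇒ G = (23/3, 5/3)
2. H is the midpoint of GA ⇒ H = (23/6, 4/3)
2·[XAH] = -23/6, 2·[XHE] = -17/6
[XAH]:[XHE] = -23/6:-17/6 = 23/17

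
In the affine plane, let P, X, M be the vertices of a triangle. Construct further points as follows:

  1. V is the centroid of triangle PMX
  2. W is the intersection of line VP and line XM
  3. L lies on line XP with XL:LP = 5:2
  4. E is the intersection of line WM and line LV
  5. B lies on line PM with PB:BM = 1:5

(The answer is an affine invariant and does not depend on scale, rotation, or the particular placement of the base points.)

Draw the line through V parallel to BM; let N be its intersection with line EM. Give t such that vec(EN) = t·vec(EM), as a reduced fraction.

Work in coordinates with P = (0, 0), X = (1, 0), M = (0, 1).
1. V is the centroid of triangle PMX ⇒ V = (1/3, 1/3)
2. W is the intersection of line VP and line XM ⇒ W = (1/2, 1/2)
3. L lies on line XP with XL:LP = 5:2 ⇒ L = (2/7, 0)
4. E is the intersection of line WM and line LV ⇒ E = (3/8, 5/8)
5. B lies on line PM with PB:BM = 1:5 ⇒ B = (0, 1/6)
through V parallel to BM: direction (0, 5/6); meets EM at N = (1/3, 2/3)
N = E + t·(M−E) with t = 1/9

t = 1/9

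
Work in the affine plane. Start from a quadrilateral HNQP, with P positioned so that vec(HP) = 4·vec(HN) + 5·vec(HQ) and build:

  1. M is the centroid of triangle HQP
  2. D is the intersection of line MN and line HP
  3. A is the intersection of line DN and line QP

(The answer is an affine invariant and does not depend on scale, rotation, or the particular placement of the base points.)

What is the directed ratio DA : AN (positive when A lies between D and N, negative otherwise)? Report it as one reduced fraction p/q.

DA:AN = -13/38

Work in coordinates with H = (0, 0), N = (1, 0), Q = (0, 1), P = (4, 5).
1. M is the centroid of triangle HQP ⇒ M = (4/3, 2)
2. D is the intersection of line MN and line HP ⇒ D = (24/19, 30/19)
3. A is the intersection of line DN and line QP ⇒ A = (7/5, 12/5)
A = D + t·(N−D) with t = -13/25, so DA:AN = t:(1−t) = -13/25:38/25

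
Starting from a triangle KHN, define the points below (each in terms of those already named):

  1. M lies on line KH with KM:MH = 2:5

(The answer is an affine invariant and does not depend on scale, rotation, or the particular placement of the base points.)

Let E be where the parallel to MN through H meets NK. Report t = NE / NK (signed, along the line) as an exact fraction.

Assign K = (0, 0), H = (1, 0), N = (0, 1) — the answer is frame-independent, so this choice is without loss of generality.
1. M lies on line KH with KM:MH = 2:5 ⇒ M = (2/7, 0)
through H parallel to MN: direction (-2/7, 1); meets NK at E = (0, 7/2)
E = N + t·(K−N) with t = -5/2

t = -5/2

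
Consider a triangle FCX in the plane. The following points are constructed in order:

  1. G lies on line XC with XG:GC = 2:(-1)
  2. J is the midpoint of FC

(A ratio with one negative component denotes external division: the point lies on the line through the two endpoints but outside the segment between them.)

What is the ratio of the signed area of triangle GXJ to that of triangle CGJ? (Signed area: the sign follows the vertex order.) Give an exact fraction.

Set F = (0, 0), C = (1, 0), X = (0, 1); any affine frame gives the same invariant.
1. G lies on line XC with XG:GC = 2:(-1) ⇒ G = (2, -1)
2. J is the midpoint of FC ⇒ J = (1/2, 0)
2·[GXJ] = 1, 2·[CGJ] = -1/2
[GXJ]:[CGJ] = 1:-1/2 = -2

[GXJ]:[CGJ] = -2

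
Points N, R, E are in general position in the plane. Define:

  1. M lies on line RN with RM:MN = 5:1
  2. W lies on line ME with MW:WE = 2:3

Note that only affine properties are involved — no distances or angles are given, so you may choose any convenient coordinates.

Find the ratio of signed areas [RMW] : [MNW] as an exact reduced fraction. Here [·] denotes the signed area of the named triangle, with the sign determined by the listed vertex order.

[RMW]:[MNW] = 5

Set N = (0, 0), R = (1, 0), E = (0, 1); any affine frame gives the same invariant.
1. M lies on line RN with RM:MN = 5:1 ⇒ M = (1/6, 0)
2. W lies on line ME with MW:WE = 2:3 ⇒ W = (1/10, 2/5)
2·[RMW] = -1/3, 2·[MNW] = -1/15
[RMW]:[MNW] = -1/3:-1/15 = 5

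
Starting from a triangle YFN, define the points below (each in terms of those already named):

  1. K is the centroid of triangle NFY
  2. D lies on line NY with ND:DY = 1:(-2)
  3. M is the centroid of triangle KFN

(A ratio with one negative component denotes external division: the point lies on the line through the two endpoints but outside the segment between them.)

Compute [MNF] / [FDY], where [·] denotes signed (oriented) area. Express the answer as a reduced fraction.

Assign Y = (0, 0), F = (1, 0), N = (0, 1) — the answer is frame-independent, so this choice is without loss of generality.
1. K is the centroid of triangle NFY ⇒ K = (1/3, 1/3)
2. D lies on line NY with ND:DY = 1:(-2) ⇒ D = (0, 2)
3. M is the centroid of triangle KFN ⇒ M = (4/9, 4/9)
2·[MNF] = -1/9, 2·[FDY] = 2
[MNF]:[FDY] = -1/9:2 = -1/18

[MNF]:[FDY] = -1/18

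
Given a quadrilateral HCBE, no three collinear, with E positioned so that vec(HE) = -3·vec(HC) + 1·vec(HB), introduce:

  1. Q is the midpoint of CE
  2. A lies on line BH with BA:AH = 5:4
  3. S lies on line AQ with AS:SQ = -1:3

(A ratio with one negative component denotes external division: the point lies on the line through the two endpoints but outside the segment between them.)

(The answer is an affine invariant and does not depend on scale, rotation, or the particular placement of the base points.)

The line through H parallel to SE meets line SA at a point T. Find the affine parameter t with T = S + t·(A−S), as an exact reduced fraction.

t = 9

Set H = (0, 0), C = (1, 0), B = (0, 1), E = (-3, 1); any affine frame gives the same invariant.
1. Q is the midpoint of CE ⇒ Q = (-1, 1/2)
2. A lies on line BH with BA:AH = 5:4 ⇒ A = (0, 4/9)
3. S lies on line AQ with AS:SQ = -1:3 ⇒ S = (1/2, 5/12)
through H parallel to SE: direction (-7/2, 7/12); meets SA at T = (-4, 2/3)
T = S + t·(A−S) with t = 9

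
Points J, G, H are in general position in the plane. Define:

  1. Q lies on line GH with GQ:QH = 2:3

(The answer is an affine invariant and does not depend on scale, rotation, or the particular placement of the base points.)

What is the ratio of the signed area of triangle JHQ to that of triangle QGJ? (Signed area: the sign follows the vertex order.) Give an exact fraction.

Assign J = (0, 0), G = (1, 0), H = (0, 1) — the answer is frame-independent, so this choice is without loss of generality.
1. Q lies on line GH with GQ:QH = 2:3 ⇒ Q = (3/5, 2/5)
2·[JHQ] = -3/5, 2·[QGJ] = -2/5
[JHQ]:[QGJ] = -3/5:-2/5 = 3/2

[JHQ]:[QGJ] = 3/2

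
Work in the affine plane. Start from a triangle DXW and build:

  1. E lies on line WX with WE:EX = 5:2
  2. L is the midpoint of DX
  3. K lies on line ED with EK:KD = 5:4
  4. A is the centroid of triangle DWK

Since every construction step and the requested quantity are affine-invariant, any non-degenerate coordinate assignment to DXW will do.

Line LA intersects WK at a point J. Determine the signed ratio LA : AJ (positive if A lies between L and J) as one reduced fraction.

Assign D = (0, 0), X = (1, 0), W = (0, 1) — the answer is frame-independent, so this choice is without loss of generality.
1. E lies on line WX with WE:EX = 5:2 ⇒ E = (5/7, 2/7)
2. L is the midpoint of DX ⇒ L = (1/2, 0)
3. K lies on line ED with EK:KD = 5:4 ⇒ K = (20/63, 8/63)
4. A is the centroid of triangle DWK ⇒ A = (20/189, 71/189)
line LA meets WK at J = (104/357, 71/357)
A = L + t·(J−L) with t = 17/9, so LA:AJ = 17/9:-8/9

LA:AJ = -17/8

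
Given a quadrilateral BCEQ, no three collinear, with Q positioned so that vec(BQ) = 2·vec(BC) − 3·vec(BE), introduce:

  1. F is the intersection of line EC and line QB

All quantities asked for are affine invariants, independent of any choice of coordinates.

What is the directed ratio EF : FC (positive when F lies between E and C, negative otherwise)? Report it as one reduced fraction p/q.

EF:FC = -2/3

Set B = (0, 0), C = (1, 0), E = (0, 1), Q = (2, -3); any affine frame gives the same invariant.
1. F is the intersection of line EC and line QB ⇒ F = (-2, 3)
F = E + t·(C−E) with t = -2, so EF:FC = t:(1−t) = -2:3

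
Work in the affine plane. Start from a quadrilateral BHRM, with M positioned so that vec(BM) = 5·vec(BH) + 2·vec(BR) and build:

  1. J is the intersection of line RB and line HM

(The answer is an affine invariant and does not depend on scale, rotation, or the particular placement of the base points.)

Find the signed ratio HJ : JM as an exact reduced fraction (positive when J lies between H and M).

Choose coordinates B = (0, 0), H = (1, 0), R = (0, 1), M = (5, 2).
1. J is the intersection of line RB and line HM ⇒ J = (0, -1/2)
J = H + t·(M−H) with t = -1/4, so HJ:JM = t:(1−t) = -1/4:5/4

HJ:JM = -1/5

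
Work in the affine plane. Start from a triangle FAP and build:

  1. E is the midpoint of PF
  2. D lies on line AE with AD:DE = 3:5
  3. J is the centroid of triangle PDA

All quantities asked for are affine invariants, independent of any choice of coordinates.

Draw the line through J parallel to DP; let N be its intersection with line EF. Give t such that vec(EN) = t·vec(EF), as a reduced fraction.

t = -6/5

Work in coordinates with F = (0, 0), A = (1, 0), P = (0, 1).
1. E is the midpoint of PF ⇒ E = (0, 1/2)
2. D lies on line AE with AD:DE = 3:5 ⇒ D = (5/8, 3/16)
3. J is the centroid of triangle PDA ⇒ J = (13/24, 19/48)
through J parallel to DP: direction (-5/8, 13/16); meets EF at N = (0, 11/10)
N = E + t·(F−E) with t = -6/5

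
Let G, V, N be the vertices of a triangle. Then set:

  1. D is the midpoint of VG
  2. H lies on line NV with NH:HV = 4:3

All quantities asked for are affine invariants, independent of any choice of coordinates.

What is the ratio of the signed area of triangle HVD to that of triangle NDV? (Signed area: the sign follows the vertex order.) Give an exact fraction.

[HVD]:[NDV] = -3/7

Assign G = (0, 0), V = (1, 0), N = (0, 1) — the answer is frame-independent, so this choice is without loss of generality.
1. D is the midpoint of VG ⇒ D = (1/2, 0)
2. H lies on line NV with NH:HV = 4:3 ⇒ H = (4/7, 3/7)
2·[HVD] = -3/14, 2·[NDV] = 1/2
[HVD]:[NDV] = -3/14:1/2 = -3/7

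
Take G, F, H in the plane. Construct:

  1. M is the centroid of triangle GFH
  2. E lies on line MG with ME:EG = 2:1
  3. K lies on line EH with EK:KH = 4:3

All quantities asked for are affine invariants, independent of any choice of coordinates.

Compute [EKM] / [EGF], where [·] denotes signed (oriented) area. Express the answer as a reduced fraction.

Choose coordinates G = (0, 0), F = (1, 0), H = (0, 1).
1. M is the centroid of triangle GFH ⇒ M = (1/3, 1/3)
2. E lies on line MG with ME:EG = 2:1 ⇒ E = (1/9, 1/9)
3. K lies on line EH with EK:KH = 4:3 ⇒ K = (1/21, 13/21)
2·[EKM] = -8/63, 2·[EGF] = 1/9
[EKM]:[EGF] = -8/63:1/9 = -8/7

[EKM]:[EGF] = -8/7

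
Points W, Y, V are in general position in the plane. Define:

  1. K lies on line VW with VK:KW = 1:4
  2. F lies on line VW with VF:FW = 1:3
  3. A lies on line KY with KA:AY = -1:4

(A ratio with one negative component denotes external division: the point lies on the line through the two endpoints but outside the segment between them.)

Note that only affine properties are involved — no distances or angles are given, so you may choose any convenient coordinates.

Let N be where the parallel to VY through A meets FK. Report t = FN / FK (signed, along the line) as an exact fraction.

Set W = (0, 0), Y = (1, 0), V = (0, 1); any affine frame gives the same invariant.
1. K lies on line VW with VK:KW = 1:4 ⇒ K = (0, 4/5)
2. F lies on line VW with VF:FW = 1:3 ⇒ F = (0, 3/4)
3. A lies on line KY with KA:AY = -1:4 ⇒ A = (-1/3, 16/15)
through A parallel to VY: direction (1, -1); meets FK at N = (0, 11/15)
N = F + t·(K−F) with t = -1/3

t = -1/3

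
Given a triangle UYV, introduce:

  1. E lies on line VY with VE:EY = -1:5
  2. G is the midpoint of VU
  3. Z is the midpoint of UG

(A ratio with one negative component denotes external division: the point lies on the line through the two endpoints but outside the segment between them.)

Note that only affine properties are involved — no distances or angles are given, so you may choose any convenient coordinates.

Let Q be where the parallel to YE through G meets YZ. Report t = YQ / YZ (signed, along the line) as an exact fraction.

Assign U = (0, 0), Y = (1, 0), V = (0, 1) — the answer is frame-independent, so this choice is without loss of generality.
1. E lies on line VY with VE:EY = -1:5 ⇒ E = (-1/4, 5/4)
2. G is the midpoint of VU ⇒ G = (0, 1/2)
3. Z is the midpoint of UG ⇒ Z = (0, 1/4)
through G parallel to YE: direction (-5/4, 5/4); meets YZ at Q = (1/3, 1/6)
Q = Y + t·(Z−Y) with t = 2/3

t = 2/3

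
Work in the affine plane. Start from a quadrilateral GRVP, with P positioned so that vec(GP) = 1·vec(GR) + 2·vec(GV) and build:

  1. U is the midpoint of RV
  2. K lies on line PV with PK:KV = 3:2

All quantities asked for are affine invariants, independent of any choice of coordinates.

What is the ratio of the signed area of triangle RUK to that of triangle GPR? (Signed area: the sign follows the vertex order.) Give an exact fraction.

[RUK]:[GPR] = 1/5

Assign G = (0, 0), R = (1, 0), V = (0, 1), P = (1, 2) — the answer is frame-independent, so this choice is without loss of generality.
1. U is the midpoint of RV ⇒ U = (1/2, 1/2)
2. K lies on line PV with PK:KV = 3:2 ⇒ K = (2/5, 7/5)
2·[RUK] = -2/5, 2·[GPR] = -2
[RUK]:[GPR] = -2/5:-2 = 1/5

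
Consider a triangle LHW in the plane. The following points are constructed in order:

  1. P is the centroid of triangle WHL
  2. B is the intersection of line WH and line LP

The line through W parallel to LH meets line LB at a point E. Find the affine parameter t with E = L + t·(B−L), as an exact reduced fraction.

t = 2

Choose coordinates L = (0, 0), H = (1, 0), W = (0, 1).
1. P is the centroid of triangle WHL ⇒ P = (1/3, 1/3)
2. B is the intersection of line WH and line LP ⇒ B = (1/2, 1/2)
through W parallel to LH: direction (1, 0); meets LB at E = (1, 1)
E = L + t·(B−L) with t = 2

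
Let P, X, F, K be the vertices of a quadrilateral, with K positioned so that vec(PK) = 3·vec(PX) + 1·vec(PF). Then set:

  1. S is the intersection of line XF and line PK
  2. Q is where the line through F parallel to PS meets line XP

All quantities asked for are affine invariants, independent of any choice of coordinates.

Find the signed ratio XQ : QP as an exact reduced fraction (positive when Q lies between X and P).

Choose coordinates P = (0, 0), X = (1, 0), F = (0, 1), K = (3, 1).
1. S is the intersection of line XF and line PK ⇒ S = (3/4, 1/4)
2. Q is where the line through F parallel to PS meets line XP ⇒ Q = (-3, 0)
Q = X + t·(P−X) with t = 4, so XQ:QP = t:(1−t) = 4:-3

XQ:QP = -4/3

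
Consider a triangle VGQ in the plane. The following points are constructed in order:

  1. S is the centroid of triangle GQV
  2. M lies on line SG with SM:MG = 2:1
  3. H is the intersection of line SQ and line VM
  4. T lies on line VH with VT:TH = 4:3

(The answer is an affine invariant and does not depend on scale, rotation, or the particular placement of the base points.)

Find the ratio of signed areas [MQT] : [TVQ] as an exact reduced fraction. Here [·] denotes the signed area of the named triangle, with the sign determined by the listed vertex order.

Assign V = (0, 0), G = (1, 0), Q = (0, 1) — the answer is frame-independent, so this choice is without loss of generality.
1. S is the centroid of triangle GQV ⇒ S = (1/3, 1/3)
2. M lies on line SG with SM:MG = 2:1 ⇒ M = (7/9, 1/9)
3. H is the intersection of line SQ and line VM ⇒ H = (7/15, 1/15)
4. T lies on line VH with VT:TH = 4:3 ⇒ T = (4/15, 4/105)
2·[MQT] = 23/45, 2·[TVQ] = -4/15
[MQT]:[TVQ] = 23/45:-4/15 = -23/12

[MQT]:[TVQ] = -23/12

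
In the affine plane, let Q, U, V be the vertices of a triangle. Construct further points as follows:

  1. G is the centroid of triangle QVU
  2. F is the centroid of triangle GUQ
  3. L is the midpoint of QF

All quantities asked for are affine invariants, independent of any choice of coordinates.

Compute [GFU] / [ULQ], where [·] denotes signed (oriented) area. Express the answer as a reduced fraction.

[GFU]:[ULQ] = 2

Assign Q = (0, 0), U = (1, 0), V = (0, 1) — the answer is frame-independent, so this choice is without loss of generality.
1. G is the centroid of triangle QVU ⇒ G = (1/3, 1/3)
2. F is the centroid of triangle GUQ ⇒ F = (4/9, 1/9)
3. L is the midpoint of QF ⇒ L = (2/9, 1/18)
2·[GFU] = 1/9, 2·[ULQ] = 1/18
[GFU]:[ULQ] = 1/9:1/18 = 2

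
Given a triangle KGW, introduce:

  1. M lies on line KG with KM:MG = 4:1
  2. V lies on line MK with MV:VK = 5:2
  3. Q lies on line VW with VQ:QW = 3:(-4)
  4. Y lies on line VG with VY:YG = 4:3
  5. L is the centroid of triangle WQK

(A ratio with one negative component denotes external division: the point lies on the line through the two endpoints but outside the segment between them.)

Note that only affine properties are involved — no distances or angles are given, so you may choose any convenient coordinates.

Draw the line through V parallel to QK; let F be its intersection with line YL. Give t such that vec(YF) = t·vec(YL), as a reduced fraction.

Assign K = (0, 0), G = (1, 0), W = (0, 1) — the answer is frame-independent, so this choice is without loss of generality.
1. M lies on line KG with KM:MG = 4:1 ⇒ M = (4/5, 0)
2. V lies on line MK with MV:VK = 5:2 ⇒ V = (8/35, 0)
3. Q lies on line VW with VQ:QW = 3:(-4) ⇒ Q = (32/35, -3)
4. Y lies on line VG with VY:YG = 4:3 ⇒ Y = (164/245, 0)
5. L is the centroid of triangle WQK ⇒ L = (32/105, -2/3)
through V parallel to QK: direction (-32/35, 3); meets YL at F = (4232/10955, -162/313)
F = Y + t·(L−Y) with t = 243/313

t = 243/313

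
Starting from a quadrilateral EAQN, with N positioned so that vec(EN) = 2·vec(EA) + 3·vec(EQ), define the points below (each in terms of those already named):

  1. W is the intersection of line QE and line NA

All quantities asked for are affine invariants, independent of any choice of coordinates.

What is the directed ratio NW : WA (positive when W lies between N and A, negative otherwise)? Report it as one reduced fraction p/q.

Choose coordinates E = (0, 0), A = (1, 0), Q = (0, 1), N = (2, 3).
1. W is the intersection of line QE and line NA ⇒ W = (0, -3)
W = N + t·(A−N) with t = 2, so NW:WA = t:(1−t) = 2:-1

NW:WA = -2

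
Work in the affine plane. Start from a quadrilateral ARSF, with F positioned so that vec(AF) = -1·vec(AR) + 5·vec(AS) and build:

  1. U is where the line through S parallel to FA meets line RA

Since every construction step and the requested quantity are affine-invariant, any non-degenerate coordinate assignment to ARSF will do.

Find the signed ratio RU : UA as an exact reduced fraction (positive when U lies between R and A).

Work in coordinates with A = (0, 0), R = (1, 0), S = (0, 1), F = (-1, 5).
1. U is where the line through S parallel to FA meets line RA ⇒ U = (1/5, 0)
U = R + t·(A−R) with t = 4/5, so RU:UA = t:(1−t) = 4/5:1/5

RU:UA = 4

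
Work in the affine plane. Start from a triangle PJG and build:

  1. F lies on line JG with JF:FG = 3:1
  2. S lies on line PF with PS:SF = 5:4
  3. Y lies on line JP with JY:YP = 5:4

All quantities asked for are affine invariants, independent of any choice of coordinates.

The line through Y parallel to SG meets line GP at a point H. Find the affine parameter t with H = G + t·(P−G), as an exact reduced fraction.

Assign P = (0, 0), J = (1, 0), G = (0, 1) — the answer is frame-independent, so this choice is without loss of generality.
1. F lies on line JG with JF:FG = 3:1 ⇒ F = (1/4, 3/4)
2. S lies on line PF with PS:SF = 5:4 ⇒ S = (5/36, 5/12)
3. Y lies on line JP with JY:YP = 5:4 ⇒ Y = (4/9, 0)
through Y parallel to SG: direction (-5/36, 7/12); meets GP at H = (0, 28/15)
H = G + t·(P−G) with t = -13/15

t = -13/15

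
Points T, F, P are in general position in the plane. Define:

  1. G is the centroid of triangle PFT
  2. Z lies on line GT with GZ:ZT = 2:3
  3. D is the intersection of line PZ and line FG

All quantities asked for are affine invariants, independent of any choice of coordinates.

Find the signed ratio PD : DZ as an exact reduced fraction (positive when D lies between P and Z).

PD:DZ = 5/2

Assign T = (0, 0), F = (1, 0), P = (0, 1) — the answer is frame-independent, so this choice is without loss of generality.
1. G is the centroid of triangle PFT ⇒ G = (1/3, 1/3)
2. Z lies on line GT with GZ:ZT = 2:3 ⇒ Z = (1/5, 1/5)
3. D is the intersection of line PZ and line FG ⇒ D = (1/7, 3/7)
D = P + t·(Z−P) with t = 5/7, so PD:DZ = t:(1−t) = 5/7:2/7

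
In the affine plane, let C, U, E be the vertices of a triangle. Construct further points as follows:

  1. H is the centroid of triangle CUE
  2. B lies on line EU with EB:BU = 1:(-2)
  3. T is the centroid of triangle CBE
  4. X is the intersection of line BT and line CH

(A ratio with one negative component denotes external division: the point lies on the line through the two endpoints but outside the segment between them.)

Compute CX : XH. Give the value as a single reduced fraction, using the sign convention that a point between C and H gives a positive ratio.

CX:XH = 3/2

Choose coordinates C = (0, 0), U = (1, 0), E = (0, 1).
1. H is the centroid of triangle CUE ⇒ H = (1/3, 1/3)
2. B lies on line EU with EB:BU = 1:(-2) ⇒ B = (-1, 2)
3. T is the centroid of triangle CBE ⇒ T = (-1/3, 1)
4. X is the intersection of line BT and line CH ⇒ X = (1/5, 1/5)
X = C + t·(H−C) with t = 3/5, so CX:XH = t:(1−t) = 3/5:2/5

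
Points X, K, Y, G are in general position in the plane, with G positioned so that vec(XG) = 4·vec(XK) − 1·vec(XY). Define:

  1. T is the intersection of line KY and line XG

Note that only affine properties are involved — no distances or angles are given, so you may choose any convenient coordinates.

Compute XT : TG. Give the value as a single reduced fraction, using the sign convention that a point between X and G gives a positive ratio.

Choose coordinates X = (0, 0), K = (1, 0), Y = (0, 1), G = (4, -1).
1. T is the intersection of line KY and line XG ⇒ T = (4/3, -1/3)
T = X + t·(G−X) with t = 1/3, so XT:TG = t:(1−t) = 1/3:2/3

XT:TG = 1/2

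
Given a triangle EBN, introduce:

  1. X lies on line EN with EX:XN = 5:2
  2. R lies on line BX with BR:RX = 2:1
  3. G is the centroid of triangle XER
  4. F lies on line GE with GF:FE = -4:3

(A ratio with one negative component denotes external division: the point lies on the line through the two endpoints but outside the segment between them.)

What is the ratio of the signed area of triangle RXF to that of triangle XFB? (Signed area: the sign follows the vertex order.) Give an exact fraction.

Assign E = (0, 0), B = (1, 0), N = (0, 1) — the answer is frame-independent, so this choice is without loss of generality.
1. X lies on line EN with EX:XN = 5:2 ⇒ X = (0, 5/7)
2. R lies on line BX with BR:RX = 2:1 ⇒ R = (1/3, 10/21)
3. G is the centroid of triangle XER ⇒ G = (1/9, 25/63)
4. F lies on line GE with GF:FE = -4:3 ⇒ F = (-1/3, -25/21)
2·[RXF] = 5/7, 2·[XFB] = 15/7
[RXF]:[XFB] = 5/7:15/7 = 1/3

[RXF]:[XFB] = 1/3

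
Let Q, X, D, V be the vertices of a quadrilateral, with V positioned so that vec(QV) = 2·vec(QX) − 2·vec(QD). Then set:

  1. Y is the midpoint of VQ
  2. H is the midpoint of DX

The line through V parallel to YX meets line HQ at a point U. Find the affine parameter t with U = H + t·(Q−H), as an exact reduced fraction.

Set Q = (0, 0), X = (1, 0), D = (0, 1), V = (2, -2); any affine frame gives the same invariant.
1. Y is the midpoint of VQ ⇒ Y = (1, -1)
2. H is the midpoint of DX ⇒ H = (1/2, 1/2)
through V parallel to YX: direction (0, 1); meets HQ at U = (2, 2)
U = H + t·(Q−H) with t = -3

t = -3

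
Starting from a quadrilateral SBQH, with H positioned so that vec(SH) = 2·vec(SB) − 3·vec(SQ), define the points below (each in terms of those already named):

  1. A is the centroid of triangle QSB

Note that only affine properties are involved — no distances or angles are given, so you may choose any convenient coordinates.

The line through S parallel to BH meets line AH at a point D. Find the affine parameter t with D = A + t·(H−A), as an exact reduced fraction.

Choose coordinates S = (0, 0), B = (1, 0), Q = (0, 1), H = (2, -3).
1. A is the centroid of triangle QSB ⇒ A = (1/3, 1/3)
through S parallel to BH: direction (1, -3); meets AH at D = (-1, 3)
D = A + t·(H−A) with t = -4/5

t = -4/5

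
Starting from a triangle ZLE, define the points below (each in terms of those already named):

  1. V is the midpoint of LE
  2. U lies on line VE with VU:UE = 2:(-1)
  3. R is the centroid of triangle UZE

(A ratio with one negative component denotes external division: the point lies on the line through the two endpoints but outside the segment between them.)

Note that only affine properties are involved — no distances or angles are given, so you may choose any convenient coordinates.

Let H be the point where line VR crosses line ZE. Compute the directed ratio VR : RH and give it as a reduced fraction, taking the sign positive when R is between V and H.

Set Z = (0, 0), L = (1, 0), E = (0, 1); any affine frame gives the same invariant.
1. V is the midpoint of LE ⇒ V = (1/2, 1/2)
2. U lies on line VE with VU:UE = 2:(-1) ⇒ U = (-1/2, 3/2)
3. R is the centroid of triangle UZE ⇒ R = (-1/6, 5/6)
line VR meets ZE at H = (0, 3/4)
R = V + t·(H−V) with t = 4/3, so VR:RH = 4/3:-1/3

VR:RH = -4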